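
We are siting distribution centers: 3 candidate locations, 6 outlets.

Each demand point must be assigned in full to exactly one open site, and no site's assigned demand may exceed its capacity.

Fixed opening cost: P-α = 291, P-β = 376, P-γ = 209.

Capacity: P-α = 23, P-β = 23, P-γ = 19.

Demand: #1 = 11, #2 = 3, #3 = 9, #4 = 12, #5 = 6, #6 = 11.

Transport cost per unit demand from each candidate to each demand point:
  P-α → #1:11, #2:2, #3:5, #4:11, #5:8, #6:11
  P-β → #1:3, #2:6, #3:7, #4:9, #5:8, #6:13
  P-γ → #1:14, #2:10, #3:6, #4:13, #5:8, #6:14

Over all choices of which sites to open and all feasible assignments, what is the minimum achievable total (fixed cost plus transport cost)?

1237

Open {P-α, P-β, P-γ}; cheapest assignment that respects the capacities:
  P-α (cap 23, load 23): #2, #3, #6 — cost 3×2 + 9×5 + 11×11 = 172
  P-β (cap 23, load 23): #1, #4 — cost 11×3 + 12×9 = 141
  P-γ (cap 19, load 6): #5 — cost 6×8 = 48
  Shipping 361, fixed 876 → total 1237.
  Any other capacity-feasible assignment to {P-α, P-β, P-γ} ships for at least 361.
Total demand is 52 and no other set of sites has combined capacity ≥ 52, so {P-α, P-β, P-γ} is the only feasible choice of open sites. Minimum: 1237.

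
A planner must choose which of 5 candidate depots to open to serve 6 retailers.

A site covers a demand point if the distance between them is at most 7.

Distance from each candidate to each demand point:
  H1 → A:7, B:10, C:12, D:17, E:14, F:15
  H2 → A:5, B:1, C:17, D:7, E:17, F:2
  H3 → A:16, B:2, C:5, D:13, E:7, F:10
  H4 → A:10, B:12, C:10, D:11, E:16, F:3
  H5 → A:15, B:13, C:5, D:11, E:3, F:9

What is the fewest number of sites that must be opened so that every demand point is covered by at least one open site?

2

Coverage sets (demand points within 7 of each site):
  H1: {A}
  H2: {A, B, D, F}
  H3: {B, C, E}
  H4: {F}
  H5: {C, E}
No single site covers all 6 demand points.
But {H2, H3} covers everything, so the minimum is 2.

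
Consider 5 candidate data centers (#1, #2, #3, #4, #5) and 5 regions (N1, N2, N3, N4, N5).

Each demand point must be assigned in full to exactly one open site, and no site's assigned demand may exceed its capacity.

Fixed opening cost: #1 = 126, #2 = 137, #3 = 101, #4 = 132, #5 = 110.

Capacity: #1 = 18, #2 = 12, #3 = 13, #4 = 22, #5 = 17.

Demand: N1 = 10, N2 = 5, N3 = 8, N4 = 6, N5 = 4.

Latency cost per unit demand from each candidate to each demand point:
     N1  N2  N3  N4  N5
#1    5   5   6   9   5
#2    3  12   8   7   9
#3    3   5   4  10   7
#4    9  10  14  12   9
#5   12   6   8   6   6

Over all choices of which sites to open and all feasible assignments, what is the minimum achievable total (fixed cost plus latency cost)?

424

Open {#1, #5}; cheapest assignment that respects the capacities:
  #1 (cap 18, load 18): N1, N3 — cost 10×5 + 8×6 = 98
  #5 (cap 17, load 15): N2, N4, N5 — cost 5×6 + 6×6 + 4×6 = 90
  Shipping 188, fixed 236 → total 424.
  Any other capacity-feasible assignment to {#1, #5} ships for at least 188.
Compare {#3, #4}: its best feasible assignment gives total 488.
Compare {#2, #3, #5}: its best feasible assignment gives total 495.
Every other set of open sites that can feasibly serve all demand totals ≥ 488 even under its best assignment. Minimum: 424.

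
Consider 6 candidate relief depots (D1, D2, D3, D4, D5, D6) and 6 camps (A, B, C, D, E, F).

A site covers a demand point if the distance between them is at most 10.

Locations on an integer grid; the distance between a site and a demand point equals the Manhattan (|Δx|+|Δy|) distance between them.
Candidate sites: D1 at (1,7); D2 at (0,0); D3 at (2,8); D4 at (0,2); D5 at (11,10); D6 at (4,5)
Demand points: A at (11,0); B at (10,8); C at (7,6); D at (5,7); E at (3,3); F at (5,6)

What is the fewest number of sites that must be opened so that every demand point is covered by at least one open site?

2

Coverage sets (demand points within 10 of each site):
  D1: {B, C, D, E, F}
  D2: {E}
  D3: {B, C, D, E, F}
  D4: {D, E, F}
  D5: {A, B, C, D, F}
  D6: {B, C, D, E, F}
No single site covers all 6 demand points.
But {D1, D5} covers everything, so the minimum is 2.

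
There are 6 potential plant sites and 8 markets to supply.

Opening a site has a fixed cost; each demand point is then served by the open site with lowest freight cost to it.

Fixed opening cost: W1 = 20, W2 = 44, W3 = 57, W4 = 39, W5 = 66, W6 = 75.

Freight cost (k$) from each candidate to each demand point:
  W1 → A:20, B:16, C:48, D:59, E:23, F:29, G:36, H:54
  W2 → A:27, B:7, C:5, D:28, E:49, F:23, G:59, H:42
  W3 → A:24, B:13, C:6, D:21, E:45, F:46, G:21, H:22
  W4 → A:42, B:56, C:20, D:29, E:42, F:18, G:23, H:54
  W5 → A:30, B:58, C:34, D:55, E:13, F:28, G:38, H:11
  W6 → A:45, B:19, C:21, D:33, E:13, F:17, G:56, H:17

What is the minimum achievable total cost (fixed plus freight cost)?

Open {W1, W3}: assign each demand point to its cheapest open site.
  A→W1 20, B→W3 13, C→W3 6, D→W3 21, E→W1 23, F→W1 29, G→W3 21, H→W3 22
  freight cost 155, fixed 77 → total 232.
Compare {W1, W2}: freight cost 184 + fixed 64 = 248.
Compare {W3}: freight cost 198 + fixed 57 = 255.
Compare {W3, W5}: freight cost 137 + fixed 123 = 260.
All other subsets cost ≥ 248. Minimum total cost: 232.

232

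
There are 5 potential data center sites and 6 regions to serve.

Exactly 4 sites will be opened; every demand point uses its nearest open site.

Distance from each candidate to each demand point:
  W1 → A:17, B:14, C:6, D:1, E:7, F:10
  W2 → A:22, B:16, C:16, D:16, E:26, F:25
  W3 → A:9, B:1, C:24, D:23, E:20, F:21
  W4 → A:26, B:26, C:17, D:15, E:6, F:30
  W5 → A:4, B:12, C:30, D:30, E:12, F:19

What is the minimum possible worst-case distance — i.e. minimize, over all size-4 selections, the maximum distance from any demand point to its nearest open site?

10

Open {W1, W2, W3, W4}.
  Farthest demand point is F at distance 10 (to W1); all others are ≤ 10.
With {W1, W2, W3, W5} the worst case is 10.
With {W1, W3, W4, W5} the worst case is 10.
No size-4 selection achieves below 10.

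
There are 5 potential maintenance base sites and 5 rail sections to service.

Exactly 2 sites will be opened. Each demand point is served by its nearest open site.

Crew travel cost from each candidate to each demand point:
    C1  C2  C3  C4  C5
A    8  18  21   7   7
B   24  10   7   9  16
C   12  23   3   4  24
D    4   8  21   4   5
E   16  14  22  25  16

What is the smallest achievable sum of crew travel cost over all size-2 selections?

24

Open {C, D}.
  C1→D 4, C2→D 8, C3→C 3, C4→C 4, C5→D 5  ⇒ total 24.
Compare {B, D}: total 28.
Compare {A, B}: total 39.
No size-2 selection does better; minimum is 24.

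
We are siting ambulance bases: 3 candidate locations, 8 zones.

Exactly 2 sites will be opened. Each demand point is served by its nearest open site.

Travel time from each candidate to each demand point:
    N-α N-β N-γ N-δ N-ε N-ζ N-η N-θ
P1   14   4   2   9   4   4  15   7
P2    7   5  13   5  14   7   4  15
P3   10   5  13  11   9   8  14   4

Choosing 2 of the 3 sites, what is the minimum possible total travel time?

Open {P1, P2}.
  N-α→P2 7, N-β→P1 4, N-γ→P1 2, N-δ→P2 5, N-ε→P1 4, N-ζ→P1 4, N-η→P2 4, N-θ→P1 7  ⇒ total 37.
Compare {P1, P3}: total 51.
Compare {P2, P3}: total 54.

37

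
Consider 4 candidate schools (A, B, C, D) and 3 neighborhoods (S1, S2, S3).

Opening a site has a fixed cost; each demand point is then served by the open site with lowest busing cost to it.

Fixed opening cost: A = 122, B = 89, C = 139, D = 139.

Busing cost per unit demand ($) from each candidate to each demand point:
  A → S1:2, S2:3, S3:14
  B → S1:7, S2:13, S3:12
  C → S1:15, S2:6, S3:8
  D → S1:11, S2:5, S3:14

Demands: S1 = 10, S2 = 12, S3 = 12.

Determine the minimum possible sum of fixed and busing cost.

Open {A}: assign each demand point to its cheapest open site.
  S1→A 10×2=20, S2→A 12×3=36, S3→A 12×14=168
  busing cost 224, fixed 122 → total 346.
Compare {A, B}: busing cost 200 + fixed 211 = 411.
Compare {A, C}: busing cost 152 + fixed 261 = 413.
Compare {C}: busing cost 318 + fixed 139 = 457.
All other subsets cost ≥ 411. Minimum total cost: 346.

346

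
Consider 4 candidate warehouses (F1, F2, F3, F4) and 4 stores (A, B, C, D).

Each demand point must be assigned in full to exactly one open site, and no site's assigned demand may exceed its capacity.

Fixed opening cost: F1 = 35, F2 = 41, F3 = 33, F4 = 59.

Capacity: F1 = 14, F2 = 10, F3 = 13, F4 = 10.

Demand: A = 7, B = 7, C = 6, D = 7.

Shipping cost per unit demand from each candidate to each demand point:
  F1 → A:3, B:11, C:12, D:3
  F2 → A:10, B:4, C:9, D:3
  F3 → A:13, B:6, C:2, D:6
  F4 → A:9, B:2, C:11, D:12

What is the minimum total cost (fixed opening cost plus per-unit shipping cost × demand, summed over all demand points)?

Open {F1, F3}; cheapest assignment that respects the capacities:
  F1 (cap 14, load 14): A, D — cost 7×3 + 7×3 = 42
  F3 (cap 13, load 13): B, C — cost 7×6 + 6×2 = 54
  Shipping 96, fixed 68 → total 164.
  Any other capacity-feasible assignment to {F1, F3} ships for at least 96.
Compare {F1, F2, F3}: its best feasible assignment gives total 191.
Compare {F1, F3, F4}: its best feasible assignment gives total 195.
Every other set of open sites that can feasibly serve all demand totals ≥ 191 even under its best assignment. Minimum: 164.

164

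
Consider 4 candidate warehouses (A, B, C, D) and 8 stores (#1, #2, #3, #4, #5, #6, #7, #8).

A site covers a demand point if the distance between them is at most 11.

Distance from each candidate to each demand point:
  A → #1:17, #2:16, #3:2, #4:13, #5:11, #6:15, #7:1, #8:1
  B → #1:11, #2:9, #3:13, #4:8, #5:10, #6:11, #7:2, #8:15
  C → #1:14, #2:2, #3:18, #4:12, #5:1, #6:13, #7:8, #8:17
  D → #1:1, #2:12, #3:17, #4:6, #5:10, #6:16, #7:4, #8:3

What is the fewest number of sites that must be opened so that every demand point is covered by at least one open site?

2

Coverage sets (demand points within 11 of each site):
  A: {#3, #5, #7, #8}
  B: {#1, #2, #4, #5, #6, #7}
  C: {#2, #5, #7}
  D: {#1, #4, #5, #7, #8}
No single site covers all 8 demand points.
But {A, B} covers everything, so the minimum is 2.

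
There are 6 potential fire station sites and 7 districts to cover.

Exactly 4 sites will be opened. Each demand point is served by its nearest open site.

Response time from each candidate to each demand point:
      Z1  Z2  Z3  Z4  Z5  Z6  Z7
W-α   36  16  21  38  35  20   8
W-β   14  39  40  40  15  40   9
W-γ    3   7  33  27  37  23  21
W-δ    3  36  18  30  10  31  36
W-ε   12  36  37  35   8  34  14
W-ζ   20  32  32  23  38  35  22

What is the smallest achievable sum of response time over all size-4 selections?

89

Open {W-α, W-γ, W-δ, W-ζ}.
  Z1→W-γ 3, Z2→W-γ 7, Z3→W-δ 18, Z4→W-ζ 23, Z5→W-δ 10, Z6→W-α 20, Z7→W-α 8  ⇒ total 89.
Compare {W-α, W-γ, W-ε, W-ζ}: total 90.
Compare {W-α, W-γ, W-δ, W-ε}: total 91.
No size-4 selection does better; minimum is 89.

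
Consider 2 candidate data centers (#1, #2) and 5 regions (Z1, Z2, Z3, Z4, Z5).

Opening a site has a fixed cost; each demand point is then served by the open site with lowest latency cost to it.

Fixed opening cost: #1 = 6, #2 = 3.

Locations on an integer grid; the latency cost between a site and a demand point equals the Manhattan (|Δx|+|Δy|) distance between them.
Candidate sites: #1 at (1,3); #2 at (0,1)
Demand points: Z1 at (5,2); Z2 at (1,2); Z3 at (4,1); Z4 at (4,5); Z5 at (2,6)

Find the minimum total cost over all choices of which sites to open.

Open {#1}: assign each demand point to its cheapest open site.
  Z1→#1 5, Z2→#1 1, Z3→#1 5, Z4→#1 5, Z5→#1 4
  latency cost 20, fixed 6 → total 26.
Compare {#1, #2}: latency cost 19 + fixed 9 = 28.
Compare {#2}: latency cost 27 + fixed 3 = 30.

26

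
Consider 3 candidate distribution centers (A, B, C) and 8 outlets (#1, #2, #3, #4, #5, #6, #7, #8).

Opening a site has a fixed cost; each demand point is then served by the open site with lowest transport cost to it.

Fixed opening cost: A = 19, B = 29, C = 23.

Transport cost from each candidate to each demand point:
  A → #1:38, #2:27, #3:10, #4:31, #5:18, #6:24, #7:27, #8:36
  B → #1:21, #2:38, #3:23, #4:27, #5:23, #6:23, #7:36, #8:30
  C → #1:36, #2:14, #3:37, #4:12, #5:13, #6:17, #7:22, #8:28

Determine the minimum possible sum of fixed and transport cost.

Open {A, C}: assign each demand point to its cheapest open site.
  #1→C 36, #2→C 14, #3→A 10, #4→C 12, #5→C 13, #6→C 17, #7→C 22, #8→C 28
  transport cost 152, fixed 42 → total 194.
Compare {C}: transport cost 179 + fixed 23 = 202.
Compare {B, C}: transport cost 150 + fixed 52 = 202.
Compare {A, B, C}: transport cost 137 + fixed 71 = 208.
All other subsets cost ≥ 202. Minimum total cost: 194.

194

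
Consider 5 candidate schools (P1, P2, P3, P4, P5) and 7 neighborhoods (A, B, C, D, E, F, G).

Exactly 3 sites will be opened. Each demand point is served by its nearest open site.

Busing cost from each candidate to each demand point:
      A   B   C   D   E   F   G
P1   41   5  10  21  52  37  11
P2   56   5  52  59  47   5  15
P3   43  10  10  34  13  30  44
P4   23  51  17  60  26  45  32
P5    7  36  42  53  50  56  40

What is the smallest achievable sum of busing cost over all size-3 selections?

89

Open {P2, P3, P5}.
  A→P5 7, B→P2 5, C→P3 10, D→P3 34, E→P3 13, F→P2 5, G→P2 15  ⇒ total 89.
Compare {P1, P3, P5}: total 97.
Compare {P1, P2, P4}: total 101.
No size-3 selection does better; minimum is 89.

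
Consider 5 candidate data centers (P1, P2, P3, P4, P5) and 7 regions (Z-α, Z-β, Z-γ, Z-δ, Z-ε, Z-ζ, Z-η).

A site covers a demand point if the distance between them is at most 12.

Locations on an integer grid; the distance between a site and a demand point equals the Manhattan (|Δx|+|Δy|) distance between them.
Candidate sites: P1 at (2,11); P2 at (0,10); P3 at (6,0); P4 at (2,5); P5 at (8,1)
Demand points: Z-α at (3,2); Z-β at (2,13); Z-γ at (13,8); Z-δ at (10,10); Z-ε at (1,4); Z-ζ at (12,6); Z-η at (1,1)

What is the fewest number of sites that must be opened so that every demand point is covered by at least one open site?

2

Coverage sets (demand points within 12 of each site):
  P1: {Z-α, Z-β, Z-δ, Z-ε, Z-η}
  P2: {Z-α, Z-β, Z-δ, Z-ε, Z-η}
  P3: {Z-α, Z-ε, Z-ζ, Z-η}
  P4: {Z-α, Z-β, Z-ε, Z-ζ, Z-η}
  P5: {Z-α, Z-γ, Z-δ, Z-ε, Z-ζ, Z-η}
No single site covers all 7 demand points.
But {P1, P5} covers everything, so the minimum is 2.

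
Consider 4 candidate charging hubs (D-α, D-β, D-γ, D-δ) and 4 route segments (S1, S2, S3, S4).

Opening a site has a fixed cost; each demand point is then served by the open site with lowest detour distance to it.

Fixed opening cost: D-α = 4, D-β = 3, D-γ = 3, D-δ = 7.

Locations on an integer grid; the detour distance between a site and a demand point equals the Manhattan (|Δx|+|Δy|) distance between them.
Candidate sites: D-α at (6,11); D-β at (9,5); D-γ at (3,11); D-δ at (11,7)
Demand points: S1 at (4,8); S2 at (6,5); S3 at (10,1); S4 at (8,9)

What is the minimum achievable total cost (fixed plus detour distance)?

Open {D-β, D-γ}: assign each demand point to its cheapest open site.
  S1→D-γ 4, S2→D-β 3, S3→D-β 5, S4→D-β 5
  detour distance 17, fixed 6 → total 23.
Compare {D-β}: detour distance 21 + fixed 3 = 24.
Compare {D-α, D-β}: detour distance 17 + fixed 7 = 24.
Compare {D-α, D-β, D-γ}: detour distance 16 + fixed 10 = 26.
All other subsets cost ≥ 24. Minimum total cost: 23.

23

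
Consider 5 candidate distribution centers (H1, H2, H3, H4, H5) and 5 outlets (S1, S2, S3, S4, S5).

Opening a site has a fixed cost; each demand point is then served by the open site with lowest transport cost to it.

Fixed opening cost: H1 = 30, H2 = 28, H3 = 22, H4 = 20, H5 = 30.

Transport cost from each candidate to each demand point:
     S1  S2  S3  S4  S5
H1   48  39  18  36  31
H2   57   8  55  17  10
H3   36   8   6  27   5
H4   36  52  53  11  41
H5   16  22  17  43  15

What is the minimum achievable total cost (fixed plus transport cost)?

104

Open {H3}: assign each demand point to its cheapest open site.
  S1→H3 36, S2→H3 8, S3→H3 6, S4→H3 27, S5→H3 5
  transport cost 82, fixed 22 → total 104.
Compare {H3, H4}: transport cost 66 + fixed 42 = 108.
Compare {H3, H5}: transport cost 62 + fixed 52 = 114.
Compare {H3, H4, H5}: transport cost 46 + fixed 72 = 118.
All other subsets cost ≥ 108. Minimum total cost: 104.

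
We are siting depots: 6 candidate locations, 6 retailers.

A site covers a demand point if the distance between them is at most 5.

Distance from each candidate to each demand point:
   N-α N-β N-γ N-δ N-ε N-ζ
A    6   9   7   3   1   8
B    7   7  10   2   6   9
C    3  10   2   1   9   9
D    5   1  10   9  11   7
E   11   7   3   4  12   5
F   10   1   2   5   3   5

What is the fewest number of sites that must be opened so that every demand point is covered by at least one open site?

2

Coverage sets (demand points within 5 of each site):
  A: {N-δ, N-ε}
  B: {N-δ}
  C: {N-α, N-γ, N-δ}
  D: {N-α, N-β}
  E: {N-γ, N-δ, N-ζ}
  F: {N-β, N-γ, N-δ, N-ε, N-ζ}
No single site covers all 6 demand points.
But {C, F} covers everything, so the minimum is 2.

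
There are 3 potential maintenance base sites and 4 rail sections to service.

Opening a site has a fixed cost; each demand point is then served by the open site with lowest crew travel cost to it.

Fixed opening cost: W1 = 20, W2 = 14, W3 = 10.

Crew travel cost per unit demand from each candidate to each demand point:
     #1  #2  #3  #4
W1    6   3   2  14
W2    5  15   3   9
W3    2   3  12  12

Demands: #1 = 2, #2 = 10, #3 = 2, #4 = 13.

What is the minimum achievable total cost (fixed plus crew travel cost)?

181

Open {W2, W3}: assign each demand point to its cheapest open site.
  #1→W3 2×2=4, #2→W3 10×3=30, #3→W2 2×3=6, #4→W2 13×9=117
  crew travel cost 157, fixed 24 → total 181.
Compare {W1, W2}: crew travel cost 161 + fixed 34 = 195.
Compare {W1, W2, W3}: crew travel cost 155 + fixed 44 = 199.
Compare {W3}: crew travel cost 214 + fixed 10 = 224.
All other subsets cost ≥ 195. Minimum total cost: 181.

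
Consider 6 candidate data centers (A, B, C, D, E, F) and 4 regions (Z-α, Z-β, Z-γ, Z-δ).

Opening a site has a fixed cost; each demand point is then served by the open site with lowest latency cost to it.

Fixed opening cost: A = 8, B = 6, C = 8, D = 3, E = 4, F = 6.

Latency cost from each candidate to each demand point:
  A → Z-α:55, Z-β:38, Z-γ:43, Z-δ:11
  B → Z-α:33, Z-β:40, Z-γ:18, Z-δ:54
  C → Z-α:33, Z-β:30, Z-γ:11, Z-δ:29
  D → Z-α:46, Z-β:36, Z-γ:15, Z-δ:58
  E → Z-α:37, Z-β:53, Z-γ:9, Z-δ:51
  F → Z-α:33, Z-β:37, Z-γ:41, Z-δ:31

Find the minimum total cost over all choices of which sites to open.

101

Open {A, C}: assign each demand point to its cheapest open site.
  Z-α→C 33, Z-β→C 30, Z-γ→C 11, Z-δ→A 11
  latency cost 85, fixed 16 → total 101.
Compare {A, C, E}: latency cost 83 + fixed 20 = 103.
Compare {A, C, D}: latency cost 85 + fixed 19 = 104.
Compare {A, C, D, E}: latency cost 83 + fixed 23 = 106.
All other subsets cost ≥ 103. Minimum total cost: 101.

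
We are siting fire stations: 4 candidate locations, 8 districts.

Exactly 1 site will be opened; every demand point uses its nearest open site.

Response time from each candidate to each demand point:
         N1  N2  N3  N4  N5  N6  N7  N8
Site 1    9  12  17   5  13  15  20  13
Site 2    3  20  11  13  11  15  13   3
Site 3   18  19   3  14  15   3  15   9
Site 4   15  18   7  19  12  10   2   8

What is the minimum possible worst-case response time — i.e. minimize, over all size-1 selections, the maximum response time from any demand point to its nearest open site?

19

Open {Site 3}.
  Farthest demand point is N2 at response time 19 (to Site 3); all others are ≤ 19.
With {Site 4} the worst case is 19.
With {Site 1} the worst case is 20.
No size-1 selection achieves below 19.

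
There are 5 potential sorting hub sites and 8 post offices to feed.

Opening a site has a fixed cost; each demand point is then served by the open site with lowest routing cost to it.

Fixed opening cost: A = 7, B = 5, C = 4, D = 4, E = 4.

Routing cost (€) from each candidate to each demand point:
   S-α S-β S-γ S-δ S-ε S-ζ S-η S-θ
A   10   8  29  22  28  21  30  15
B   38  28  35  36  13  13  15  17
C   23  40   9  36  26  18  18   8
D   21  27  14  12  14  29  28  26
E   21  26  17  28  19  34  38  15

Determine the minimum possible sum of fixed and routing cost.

Open {A, B, C, D}: assign each demand point to its cheapest open site.
  S-α→A 10, S-β→A 8, S-γ→C 9, S-δ→D 12, S-ε→B 13, S-ζ→B 13, S-η→B 15, S-θ→C 8
  routing cost 88, fixed 20 → total 108.
Compare {A, C, D}: routing cost 97 + fixed 15 = 112.
Compare {A, B, C, D, E}: routing cost 88 + fixed 24 = 112.
Compare {A, B, C}: routing cost 98 + fixed 16 = 114.
All other subsets cost ≥ 112. Minimum total cost: 108.

108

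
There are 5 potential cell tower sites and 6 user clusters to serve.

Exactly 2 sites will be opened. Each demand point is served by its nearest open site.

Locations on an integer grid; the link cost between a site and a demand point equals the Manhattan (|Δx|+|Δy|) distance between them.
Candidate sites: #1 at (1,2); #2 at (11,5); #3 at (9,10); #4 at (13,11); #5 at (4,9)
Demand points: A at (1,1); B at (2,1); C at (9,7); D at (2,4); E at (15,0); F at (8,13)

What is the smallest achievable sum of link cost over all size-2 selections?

Open {#1, #3}.
  A→#1 1, B→#1 2, C→#3 3, D→#1 3, E→#1 16, F→#3 4  ⇒ total 29.
Compare {#1, #2}: total 30.
Compare {#1, #4}: total 34.
No size-2 selection does better; minimum is 29.

29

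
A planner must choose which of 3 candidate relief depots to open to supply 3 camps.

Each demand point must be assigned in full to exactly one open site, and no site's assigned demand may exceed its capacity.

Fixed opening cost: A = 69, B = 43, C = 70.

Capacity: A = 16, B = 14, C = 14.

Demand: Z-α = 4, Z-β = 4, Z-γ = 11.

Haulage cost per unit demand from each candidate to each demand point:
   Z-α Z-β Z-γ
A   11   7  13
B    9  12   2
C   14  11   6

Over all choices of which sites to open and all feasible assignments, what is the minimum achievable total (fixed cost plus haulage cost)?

206

Open {A, B}; cheapest assignment that respects the capacities:
  A (cap 16, load 8): Z-α, Z-β — cost 4×11 + 4×7 = 72
  B (cap 14, load 11): Z-γ — cost 11×2 = 22
  Shipping 94, fixed 112 → total 206.
  Any other capacity-feasible assignment to {A, B} ships for at least 94.
Compare {B, C}: its best feasible assignment gives total 235.
Compare {A, B, C}: its best feasible assignment gives total 276.
Every other set of open sites that can feasibly serve all demand totals ≥ 235 even under its best assignment. Minimum: 206.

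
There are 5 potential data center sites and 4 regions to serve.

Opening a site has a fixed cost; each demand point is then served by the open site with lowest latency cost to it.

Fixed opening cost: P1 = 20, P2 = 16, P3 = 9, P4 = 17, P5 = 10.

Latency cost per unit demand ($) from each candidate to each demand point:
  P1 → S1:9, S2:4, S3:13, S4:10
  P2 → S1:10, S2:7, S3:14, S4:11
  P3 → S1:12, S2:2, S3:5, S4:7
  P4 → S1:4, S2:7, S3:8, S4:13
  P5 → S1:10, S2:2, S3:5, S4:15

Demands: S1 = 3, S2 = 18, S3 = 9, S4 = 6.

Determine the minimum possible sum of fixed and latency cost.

161

Open {P3, P4}: assign each demand point to its cheapest open site.
  S1→P4 3×4=12, S2→P3 18×2=36, S3→P3 9×5=45, S4→P3 6×7=42
  latency cost 135, fixed 26 → total 161.
Compare {P3}: latency cost 159 + fixed 9 = 168.
Compare {P3, P4, P5}: latency cost 135 + fixed 36 = 171.
Compare {P3, P5}: latency cost 153 + fixed 19 = 172.
All other subsets cost ≥ 168. Minimum total cost: 161.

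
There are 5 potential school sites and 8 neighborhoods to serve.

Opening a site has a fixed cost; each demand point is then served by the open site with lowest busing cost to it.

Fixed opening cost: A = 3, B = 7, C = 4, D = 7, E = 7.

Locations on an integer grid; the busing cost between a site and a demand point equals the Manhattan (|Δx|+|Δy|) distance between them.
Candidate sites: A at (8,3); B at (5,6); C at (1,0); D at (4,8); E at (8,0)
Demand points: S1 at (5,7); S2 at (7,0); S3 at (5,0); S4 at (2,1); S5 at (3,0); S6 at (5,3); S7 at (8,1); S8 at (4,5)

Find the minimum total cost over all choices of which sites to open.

33

Open {B, C, E}: assign each demand point to its cheapest open site.
  S1→B 1, S2→E 1, S3→E 3, S4→C 2, S5→C 2, S6→B 3, S7→E 1, S8→B 2
  busing cost 15, fixed 18 → total 33.
Compare {A, B, C}: busing cost 20 + fixed 14 = 34.
Compare {A, C, D}: busing cost 22 + fixed 14 = 36.
Compare {A, B, C, E}: busing cost 15 + fixed 21 = 36.
All other subsets cost ≥ 34. Minimum total cost: 33.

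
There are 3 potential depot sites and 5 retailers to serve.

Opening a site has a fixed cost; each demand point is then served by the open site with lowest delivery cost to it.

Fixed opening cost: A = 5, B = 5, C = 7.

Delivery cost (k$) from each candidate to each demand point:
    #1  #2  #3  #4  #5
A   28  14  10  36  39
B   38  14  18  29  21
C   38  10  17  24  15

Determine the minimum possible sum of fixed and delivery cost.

99

Open {A, C}: assign each demand point to its cheapest open site.
  #1→A 28, #2→C 10, #3→A 10, #4→C 24, #5→C 15
  delivery cost 87, fixed 12 → total 99.
Compare {A, B, C}: delivery cost 87 + fixed 17 = 104.
Compare {C}: delivery cost 104 + fixed 7 = 111.
Compare {A, B}: delivery cost 102 + fixed 10 = 112.
All other subsets cost ≥ 104. Minimum total cost: 99.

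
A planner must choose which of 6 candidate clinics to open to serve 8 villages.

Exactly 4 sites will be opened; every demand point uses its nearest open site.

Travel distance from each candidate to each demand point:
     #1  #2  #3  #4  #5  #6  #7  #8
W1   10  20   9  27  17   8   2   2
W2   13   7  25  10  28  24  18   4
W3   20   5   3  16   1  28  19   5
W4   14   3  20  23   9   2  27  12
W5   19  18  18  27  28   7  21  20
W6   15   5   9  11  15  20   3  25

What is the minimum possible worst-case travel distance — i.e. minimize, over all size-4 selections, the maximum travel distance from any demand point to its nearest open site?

Open {W1, W2, W3, W4}.
  Farthest demand point is #1 at travel distance 10 (to W1); all others are ≤ 10.
With {W1, W2, W3, W5} the worst case is 10.
With {W1, W2, W3, W6} the worst case is 10.
No size-4 selection achieves below 10.

10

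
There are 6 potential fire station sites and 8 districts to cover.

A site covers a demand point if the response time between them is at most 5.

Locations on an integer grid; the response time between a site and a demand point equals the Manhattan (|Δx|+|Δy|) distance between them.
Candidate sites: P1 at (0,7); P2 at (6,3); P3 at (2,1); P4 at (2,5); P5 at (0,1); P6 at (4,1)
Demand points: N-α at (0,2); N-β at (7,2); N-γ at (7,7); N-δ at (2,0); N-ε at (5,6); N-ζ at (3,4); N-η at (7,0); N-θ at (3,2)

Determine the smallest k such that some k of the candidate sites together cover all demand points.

2

Coverage sets (demand points within 5 of each site):
  P1: {N-α}
  P2: {N-β, N-γ, N-ε, N-ζ, N-η, N-θ}
  P3: {N-α, N-δ, N-ζ, N-θ}
  P4: {N-α, N-δ, N-ε, N-ζ, N-θ}
  P5: {N-α, N-δ, N-θ}
  P6: {N-α, N-β, N-δ, N-ζ, N-η, N-θ}
No single site covers all 8 demand points.
But {P2, P3} covers everything, so the minimum is 2.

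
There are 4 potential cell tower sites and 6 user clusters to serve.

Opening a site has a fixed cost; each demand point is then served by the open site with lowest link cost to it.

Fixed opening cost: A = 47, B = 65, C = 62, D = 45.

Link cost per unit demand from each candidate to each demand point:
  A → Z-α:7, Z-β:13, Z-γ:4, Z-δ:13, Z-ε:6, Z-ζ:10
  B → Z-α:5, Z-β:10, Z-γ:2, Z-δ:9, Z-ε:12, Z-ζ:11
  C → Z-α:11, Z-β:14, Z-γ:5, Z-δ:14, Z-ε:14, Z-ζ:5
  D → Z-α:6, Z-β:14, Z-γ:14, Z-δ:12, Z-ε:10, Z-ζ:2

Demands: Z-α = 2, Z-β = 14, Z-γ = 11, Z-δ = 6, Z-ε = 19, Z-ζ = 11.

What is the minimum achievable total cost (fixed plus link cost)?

Open {A, B, D}: assign each demand point to its cheapest open site.
  Z-α→B 2×5=10, Z-β→B 14×10=140, Z-γ→B 11×2=22, Z-δ→B 6×9=54, Z-ε→A 19×6=114, Z-ζ→D 11×2=22
  link cost 362, fixed 157 → total 519.
Compare {A, D}: link cost 446 + fixed 92 = 538.
Compare {B, D}: link cost 438 + fixed 110 = 548.
Compare {A, B}: link cost 450 + fixed 112 = 562.
All other subsets cost ≥ 538. Minimum total cost: 519.

519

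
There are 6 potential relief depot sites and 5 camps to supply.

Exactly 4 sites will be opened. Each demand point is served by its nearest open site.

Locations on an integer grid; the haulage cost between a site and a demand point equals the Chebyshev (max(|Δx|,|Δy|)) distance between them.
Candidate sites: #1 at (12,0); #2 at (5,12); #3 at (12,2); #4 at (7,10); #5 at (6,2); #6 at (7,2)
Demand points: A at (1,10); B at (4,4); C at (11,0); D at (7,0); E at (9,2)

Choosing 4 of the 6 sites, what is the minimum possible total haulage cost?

Open {#1, #2, #5, #6}.
  A→#2 4, B→#5 2, C→#1 1, D→#5 2, E→#6 2  ⇒ total 11.
Compare {#1, #2, #3, #5}: total 12.
Compare {#1, #2, #3, #6}: total 12.
No size-4 selection does better; minimum is 11.

11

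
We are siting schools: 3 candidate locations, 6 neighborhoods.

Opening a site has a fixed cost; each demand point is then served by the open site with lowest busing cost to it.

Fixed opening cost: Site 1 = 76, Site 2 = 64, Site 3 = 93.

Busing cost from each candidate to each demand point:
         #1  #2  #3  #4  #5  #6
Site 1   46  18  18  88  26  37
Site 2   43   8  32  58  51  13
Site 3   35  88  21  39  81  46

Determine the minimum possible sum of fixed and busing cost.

269

Open {Site 2}: assign each demand point to its cheapest open site.
  #1→Site 2 43, #2→Site 2 8, #3→Site 2 32, #4→Site 2 58, #5→Site 2 51, #6→Site 2 13
  busing cost 205, fixed 64 → total 269.
Compare {Site 1, Site 2}: busing cost 166 + fixed 140 = 306.
Compare {Site 1}: busing cost 233 + fixed 76 = 309.
Compare {Site 2, Site 3}: busing cost 167 + fixed 157 = 324.
All other subsets cost ≥ 306. Minimum total cost: 269.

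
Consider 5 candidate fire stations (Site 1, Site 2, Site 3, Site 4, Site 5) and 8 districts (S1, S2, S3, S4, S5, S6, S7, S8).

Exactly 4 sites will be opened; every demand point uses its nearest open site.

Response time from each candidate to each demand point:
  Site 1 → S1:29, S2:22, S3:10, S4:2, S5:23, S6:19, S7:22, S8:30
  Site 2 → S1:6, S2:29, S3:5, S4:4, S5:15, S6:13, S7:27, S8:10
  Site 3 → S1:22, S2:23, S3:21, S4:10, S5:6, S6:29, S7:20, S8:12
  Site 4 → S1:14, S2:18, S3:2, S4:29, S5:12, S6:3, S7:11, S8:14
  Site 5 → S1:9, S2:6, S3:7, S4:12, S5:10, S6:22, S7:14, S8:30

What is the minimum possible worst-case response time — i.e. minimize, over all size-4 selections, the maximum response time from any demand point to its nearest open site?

11

Open {Site 1, Site 2, Site 4, Site 5}.
  Farthest demand point is S7 at response time 11 (to Site 4); all others are ≤ 11.
With {Site 2, Site 3, Site 4, Site 5} the worst case is 11.
With {Site 1, Site 3, Site 4, Site 5} the worst case is 12.
No size-4 selection achieves below 11.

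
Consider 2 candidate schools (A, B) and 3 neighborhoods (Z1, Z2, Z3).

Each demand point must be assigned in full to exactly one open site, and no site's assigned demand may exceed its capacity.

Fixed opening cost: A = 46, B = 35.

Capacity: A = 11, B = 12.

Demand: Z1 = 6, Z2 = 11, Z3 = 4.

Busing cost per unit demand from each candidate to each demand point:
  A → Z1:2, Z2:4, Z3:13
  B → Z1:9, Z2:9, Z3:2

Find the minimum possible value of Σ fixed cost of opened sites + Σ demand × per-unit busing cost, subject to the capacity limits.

Open {A, B}; cheapest assignment that respects the capacities:
  A (cap 11, load 11): Z2 — cost 11×4 = 44
  B (cap 12, load 10): Z1, Z3 — cost 6×9 + 4×2 = 62
  Shipping 106, fixed 81 → total 187.
  Any other capacity-feasible assignment to {A, B} ships for at least 106.
Total demand is 21 and no other set of sites has combined capacity ≥ 21, so {A, B} is the only feasible choice of open sites. Minimum: 187.

187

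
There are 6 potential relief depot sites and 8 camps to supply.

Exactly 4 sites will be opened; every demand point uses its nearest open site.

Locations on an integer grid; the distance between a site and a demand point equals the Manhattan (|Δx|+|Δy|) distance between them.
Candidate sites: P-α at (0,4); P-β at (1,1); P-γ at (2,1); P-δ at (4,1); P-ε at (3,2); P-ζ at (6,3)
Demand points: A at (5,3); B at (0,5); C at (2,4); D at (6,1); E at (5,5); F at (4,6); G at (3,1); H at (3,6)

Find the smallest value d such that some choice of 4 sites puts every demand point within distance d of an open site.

5

Open {P-α, P-β, P-γ, P-δ}.
  Farthest demand point is E at distance 5 (to P-δ); all others are ≤ 5.
With {P-α, P-β, P-γ, P-ε} the worst case is 5.
With {P-α, P-β, P-γ, P-ζ} the worst case is 5.
No size-4 selection achieves below 5.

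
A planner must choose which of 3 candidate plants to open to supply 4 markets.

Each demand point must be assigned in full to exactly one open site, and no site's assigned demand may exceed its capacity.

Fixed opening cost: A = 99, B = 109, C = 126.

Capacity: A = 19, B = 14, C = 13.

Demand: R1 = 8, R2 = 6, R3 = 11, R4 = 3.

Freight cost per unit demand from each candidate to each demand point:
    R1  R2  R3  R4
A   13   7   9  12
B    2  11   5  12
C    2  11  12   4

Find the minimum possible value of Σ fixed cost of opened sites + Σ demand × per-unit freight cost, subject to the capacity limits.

394

Open {A, C}; cheapest assignment that respects the capacities:
  A (cap 19, load 17): R2, R3 — cost 6×7 + 11×9 = 141
  C (cap 13, load 11): R1, R4 — cost 8×2 + 3×4 = 28
  Shipping 169, fixed 225 → total 394.
  Any other capacity-feasible assignment to {A, C} ships for at least 169.
Compare {A, B}: its best feasible assignment gives total 401.
Compare {A, B, C}: its best feasible assignment gives total 459.
Every other set of open sites that can feasibly serve all demand totals ≥ 401 even under its best assignment. Minimum: 394.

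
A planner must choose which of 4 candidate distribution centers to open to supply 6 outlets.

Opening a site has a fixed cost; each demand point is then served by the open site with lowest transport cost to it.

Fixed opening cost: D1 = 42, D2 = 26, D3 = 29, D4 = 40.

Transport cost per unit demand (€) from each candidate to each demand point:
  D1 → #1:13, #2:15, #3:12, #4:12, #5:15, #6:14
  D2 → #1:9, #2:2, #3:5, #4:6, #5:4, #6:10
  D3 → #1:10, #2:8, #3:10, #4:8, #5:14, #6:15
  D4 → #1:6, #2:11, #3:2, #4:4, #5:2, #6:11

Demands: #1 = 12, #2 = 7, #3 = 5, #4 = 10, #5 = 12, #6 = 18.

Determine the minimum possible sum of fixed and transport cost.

Open {D2, D4}: assign each demand point to its cheapest open site.
  #1→D4 12×6=72, #2→D2 7×2=14, #3→D4 5×2=10, #4→D4 10×4=40, #5→D4 12×2=24, #6→D2 18×10=180
  transport cost 340, fixed 66 → total 406.
Compare {D2, D3, D4}: transport cost 340 + fixed 95 = 435.
Compare {D1, D2, D4}: transport cost 340 + fixed 108 = 448.
Compare {D2}: transport cost 435 + fixed 26 = 461.
All other subsets cost ≥ 435. Minimum total cost: 406.

406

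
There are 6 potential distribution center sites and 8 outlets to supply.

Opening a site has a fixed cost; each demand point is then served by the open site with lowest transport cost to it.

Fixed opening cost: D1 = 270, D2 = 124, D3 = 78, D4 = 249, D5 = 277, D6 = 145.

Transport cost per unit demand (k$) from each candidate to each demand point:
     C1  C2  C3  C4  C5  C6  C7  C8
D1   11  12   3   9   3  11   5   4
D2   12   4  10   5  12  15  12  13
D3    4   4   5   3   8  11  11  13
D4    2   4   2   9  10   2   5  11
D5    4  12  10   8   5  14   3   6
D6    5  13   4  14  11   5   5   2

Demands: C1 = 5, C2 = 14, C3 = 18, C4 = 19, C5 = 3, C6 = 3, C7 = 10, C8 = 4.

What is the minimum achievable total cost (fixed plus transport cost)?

Open {D3}: assign each demand point to its cheapest open site.
  C1→D3 5×4=20, C2→D3 14×4=56, C3→D3 18×5=90, C4→D3 19×3=57, C5→D3 3×8=24, C6→D3 3×11=33, C7→D3 10×11=110, C8→D3 4×13=52
  transport cost 442, fixed 78 → total 520.
Compare {D3, D6}: transport cost 302 + fixed 223 = 525.
Compare {D3, D4}: transport cost 283 + fixed 327 = 610.
Compare {D2, D6}: transport cost 354 + fixed 269 = 623.
All other subsets cost ≥ 525. Minimum total cost: 520.

520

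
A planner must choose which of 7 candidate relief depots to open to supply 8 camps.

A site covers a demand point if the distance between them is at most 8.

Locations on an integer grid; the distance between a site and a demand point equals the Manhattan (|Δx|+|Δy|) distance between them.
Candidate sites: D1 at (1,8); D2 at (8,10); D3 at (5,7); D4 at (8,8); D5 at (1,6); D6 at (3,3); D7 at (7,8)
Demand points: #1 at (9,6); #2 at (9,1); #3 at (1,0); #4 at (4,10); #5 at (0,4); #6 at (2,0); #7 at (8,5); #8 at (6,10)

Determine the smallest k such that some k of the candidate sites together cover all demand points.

2

Coverage sets (demand points within 8 of each site):
  D1: {#3, #4, #5, #8}
  D2: {#1, #4, #7, #8}
  D3: {#1, #4, #5, #7, #8}
  D4: {#1, #2, #4, #7, #8}
  D5: {#1, #3, #4, #5, #6, #7}
  D6: {#2, #3, #4, #5, #6, #7}
  D7: {#1, #4, #7, #8}
No single site covers all 8 demand points.
But {D2, D6} covers everything, so the minimum is 2.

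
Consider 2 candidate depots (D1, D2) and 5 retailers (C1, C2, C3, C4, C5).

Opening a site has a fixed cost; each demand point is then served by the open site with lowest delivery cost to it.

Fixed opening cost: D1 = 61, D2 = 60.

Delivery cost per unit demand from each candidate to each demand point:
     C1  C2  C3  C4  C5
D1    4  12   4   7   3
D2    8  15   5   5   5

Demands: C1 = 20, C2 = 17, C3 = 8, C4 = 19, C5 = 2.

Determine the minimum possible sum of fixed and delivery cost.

Open {D1}: assign each demand point to its cheapest open site.
  C1→D1 20×4=80, C2→D1 17×12=204, C3→D1 8×4=32, C4→D1 19×7=133, C5→D1 2×3=6
  delivery cost 455, fixed 61 → total 516.
Compare {D1, D2}: delivery cost 417 + fixed 121 = 538.
Compare {D2}: delivery cost 560 + fixed 60 = 620.

516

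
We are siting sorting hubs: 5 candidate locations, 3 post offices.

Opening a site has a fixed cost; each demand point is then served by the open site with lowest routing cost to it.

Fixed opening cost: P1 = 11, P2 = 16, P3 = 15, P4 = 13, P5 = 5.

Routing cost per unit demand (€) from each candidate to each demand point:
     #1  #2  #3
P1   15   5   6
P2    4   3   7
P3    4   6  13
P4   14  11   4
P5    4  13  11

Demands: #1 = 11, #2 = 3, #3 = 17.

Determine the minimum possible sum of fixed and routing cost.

Open {P2, P4}: assign each demand point to its cheapest open site.
  #1→P2 11×4=44, #2→P2 3×3=9, #3→P4 17×4=68
  routing cost 121, fixed 29 → total 150.
Compare {P2, P4, P5}: routing cost 121 + fixed 34 = 155.
Compare {P1, P4, P5}: routing cost 127 + fixed 29 = 156.
Compare {P3, P4}: routing cost 130 + fixed 28 = 158.
All other subsets cost ≥ 155. Minimum total cost: 150.

150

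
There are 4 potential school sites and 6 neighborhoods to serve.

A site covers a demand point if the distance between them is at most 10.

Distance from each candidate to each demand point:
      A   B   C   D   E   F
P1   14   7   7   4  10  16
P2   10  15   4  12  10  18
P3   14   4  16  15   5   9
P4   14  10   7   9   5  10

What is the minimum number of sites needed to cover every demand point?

Coverage sets (demand points within 10 of each site):
  P1: {B, C, D, E}
  P2: {A, C, E}
  P3: {B, E, F}
  P4: {B, C, D, E, F}
No single site covers all 6 demand points.
But {P2, P4} covers everything, so the minimum is 2.

2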